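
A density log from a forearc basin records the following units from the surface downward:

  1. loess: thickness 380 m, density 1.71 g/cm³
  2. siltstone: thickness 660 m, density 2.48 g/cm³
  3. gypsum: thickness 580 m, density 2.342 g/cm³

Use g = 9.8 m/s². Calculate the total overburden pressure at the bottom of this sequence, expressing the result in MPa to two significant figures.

36 MPa

loess: 1710 kg/m³ × 9.8 m/s² × 380 m = 6.368×10^6 Pa = 6.368 MPa
siltstone: 2480 kg/m³ × 9.8 m/s² × 660 m = 1.604×10^7 Pa = 16.04 MPa
gypsum: 2342 kg/m³ × 9.8 m/s² × 580 m = 1.331×10^7 Pa = 13.31 MPa
Total = 6.368 + 16.04 + 13.31 = 35.721 MPa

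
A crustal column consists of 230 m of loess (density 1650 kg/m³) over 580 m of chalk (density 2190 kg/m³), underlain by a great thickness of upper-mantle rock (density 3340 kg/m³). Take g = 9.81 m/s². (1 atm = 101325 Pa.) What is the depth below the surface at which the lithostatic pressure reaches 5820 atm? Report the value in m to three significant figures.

Pressure at base of upper layers: 1650×9.81×230 + 2190×9.81×580 = 1.618×10^7 Pa = 159.7 atm
Remaining pressure to be supplied by upper-mantle rock: 5.897×10^8 − 1.618×10^7 = 5.735×10^8 Pa
Additional depth in upper-mantle rock = 5.735×10^8 Pa / (3340 kg/m³ × 9.81 m/s²) = 17504 m
Total depth = 810 m + 17504 m = 18314 m

18300 m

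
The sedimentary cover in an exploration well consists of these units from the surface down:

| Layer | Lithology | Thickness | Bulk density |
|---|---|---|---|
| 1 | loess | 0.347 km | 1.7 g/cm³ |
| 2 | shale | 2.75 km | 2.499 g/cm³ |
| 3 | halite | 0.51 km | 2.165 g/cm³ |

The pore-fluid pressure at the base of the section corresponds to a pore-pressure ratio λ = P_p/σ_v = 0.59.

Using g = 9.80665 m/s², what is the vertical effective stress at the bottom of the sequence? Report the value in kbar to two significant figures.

0.34 kbar

Overburden (lithostatic) stress σ_v:
loess: 1700 kg/m³ × 9.80665 m/s² × 347 m = 5.785×10^6 Pa = 5.785 MPa
shale: 2499 kg/m³ × 9.80665 m/s² × 2750 m = 6.739×10^7 Pa = 67.39 MPa
halite: 2165 kg/m³ × 9.80665 m/s² × 510 m = 1.083×10^7 Pa = 10.83 MPa
Total = 5.785 + 67.39 + 10.83 = 84.007 MPa
Pore pressure P_p = λ·σ_v = 0.59 × 84.01 MPa = 49.56 MPa
Effective stress σ' = σ_v − P_p = 84.01 − 49.56 = 34.443 MPa = 0.34443 kbar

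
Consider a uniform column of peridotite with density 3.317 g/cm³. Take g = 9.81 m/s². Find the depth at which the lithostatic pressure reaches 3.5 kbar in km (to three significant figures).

h = P/(ρg) = 3.5 kbar / (3317 kg/m³ × 9.81 m/s²) = 3.500×10^8 Pa / 32540 Pa/m = 10756 m
= 10.756 km

10.8 km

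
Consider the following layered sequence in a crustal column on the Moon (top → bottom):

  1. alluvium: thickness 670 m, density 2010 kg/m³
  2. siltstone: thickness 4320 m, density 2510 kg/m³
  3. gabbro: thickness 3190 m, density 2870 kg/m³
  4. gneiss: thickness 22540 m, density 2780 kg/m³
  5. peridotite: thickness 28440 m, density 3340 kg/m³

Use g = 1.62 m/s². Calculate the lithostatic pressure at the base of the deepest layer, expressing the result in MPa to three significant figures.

290 MPa

alluvium: 2010 kg/m³ × 1.62 m/s² × 670 m = 2.182×10^6 Pa = 2.182 MPa
siltstone: 2510 kg/m³ × 1.62 m/s² × 4320 m = 1.757×10^7 Pa = 17.57 MPa
gabbro: 2870 kg/m³ × 1.62 m/s² × 3190 m = 1.483×10^7 Pa = 14.83 MPa
gneiss: 2780 kg/m³ × 1.62 m/s² × 22540 m = 1.015×10^8 Pa = 101.5 MPa
peridotite: 3340 kg/m³ × 1.62 m/s² × 28440 m = 1.539×10^8 Pa = 153.9 MPa
Total = 2.182 + 17.57 + 14.83 + 101.5 + 153.9 = 289.97 MPa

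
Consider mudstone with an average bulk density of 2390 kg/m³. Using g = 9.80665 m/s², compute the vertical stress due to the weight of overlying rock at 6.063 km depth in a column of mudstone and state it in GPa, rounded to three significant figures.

mudstone: 2390 kg/m³ × 9.80665 m/s² × 6063 m = 1.421×10^8 Pa = 0.1421 GPa

0.142 GPa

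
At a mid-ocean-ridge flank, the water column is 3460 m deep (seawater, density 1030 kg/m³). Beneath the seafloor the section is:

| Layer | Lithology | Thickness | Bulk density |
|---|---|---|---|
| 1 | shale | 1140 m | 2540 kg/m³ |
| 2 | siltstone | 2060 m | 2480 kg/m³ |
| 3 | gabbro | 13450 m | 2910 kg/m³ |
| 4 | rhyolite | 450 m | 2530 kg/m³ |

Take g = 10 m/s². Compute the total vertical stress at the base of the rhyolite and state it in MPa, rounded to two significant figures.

seawater: 1030 kg/m³ × 10 m/s² × 3460 m = 3.564×10^7 Pa = 35.64 MPa
shale: 2540 kg/m³ × 10 m/s² × 1140 m = 2.896×10^7 Pa = 28.96 MPa
siltstone: 2480 kg/m³ × 10 m/s² × 2060 m = 5.109×10^7 Pa = 51.09 MPa
gabbro: 2910 kg/m³ × 10 m/s² × 13450 m = 3.914×10^8 Pa = 391.4 MPa
rhyolite: 2530 kg/m³ × 10 m/s² × 450 m = 1.139×10^7 Pa = 11.38 MPa
Total = 35.64 + 28.96 + 51.09 + 391.4 + 11.38 = 518.46 MPa

520 MPa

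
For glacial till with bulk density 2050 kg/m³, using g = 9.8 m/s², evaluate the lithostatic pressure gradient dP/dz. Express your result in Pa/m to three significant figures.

dP/dz = ρg = 2050 kg/m³ × 9.8 m/s² = 20090 Pa/m

20100 Pa/m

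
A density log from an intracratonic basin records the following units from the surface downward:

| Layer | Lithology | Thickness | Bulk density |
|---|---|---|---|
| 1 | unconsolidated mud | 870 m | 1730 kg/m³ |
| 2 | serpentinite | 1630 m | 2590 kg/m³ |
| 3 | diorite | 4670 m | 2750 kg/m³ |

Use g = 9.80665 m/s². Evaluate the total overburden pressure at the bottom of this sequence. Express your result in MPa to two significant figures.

unconsolidated mud: 1730 kg/m³ × 9.80665 m/s² × 870 m = 1.476×10^7 Pa = 14.76 MPa
serpentinite: 2590 kg/m³ × 9.80665 m/s² × 1630 m = 4.140×10^7 Pa = 41.40 MPa
diorite: 2750 kg/m³ × 9.80665 m/s² × 4670 m = 1.259×10^8 Pa = 125.9 MPa
Total = 14.76 + 41.40 + 125.9 = 182.10 MPa

180 MPa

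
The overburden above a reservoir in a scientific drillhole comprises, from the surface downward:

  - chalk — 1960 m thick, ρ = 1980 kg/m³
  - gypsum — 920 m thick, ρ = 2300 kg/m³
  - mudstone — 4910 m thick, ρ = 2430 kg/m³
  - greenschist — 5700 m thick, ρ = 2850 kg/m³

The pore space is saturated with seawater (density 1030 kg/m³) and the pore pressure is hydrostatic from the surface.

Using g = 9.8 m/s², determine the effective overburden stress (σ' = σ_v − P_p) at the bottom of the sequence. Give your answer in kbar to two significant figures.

2.0 kbar

Overburden (lithostatic) stress σ_v:
chalk: 1980 kg/m³ × 9.8 m/s² × 1960 m = 3.803×10^7 Pa = 38.03 MPa
gypsum: 2300 kg/m³ × 9.8 m/s² × 920 m = 2.074×10^7 Pa = 20.74 MPa
mudstone: 2430 kg/m³ × 9.8 m/s² × 4910 m = 1.169×10^8 Pa = 116.9 MPa
greenschist: 2850 kg/m³ × 9.8 m/s² × 5700 m = 1.592×10^8 Pa = 159.2 MPa
Total = 38.03 + 20.74 + 116.9 + 159.2 = 334.90 MPa
Pore pressure P_p = 1030 kg/m³ × 9.8 m/s² × 13490 m = 1.362×10^8 Pa = 136.2 MPa
Effective stress σ' = σ_v − P_p = 334.9 − 136.2 = 198.73 MPa = 1.9873 kbar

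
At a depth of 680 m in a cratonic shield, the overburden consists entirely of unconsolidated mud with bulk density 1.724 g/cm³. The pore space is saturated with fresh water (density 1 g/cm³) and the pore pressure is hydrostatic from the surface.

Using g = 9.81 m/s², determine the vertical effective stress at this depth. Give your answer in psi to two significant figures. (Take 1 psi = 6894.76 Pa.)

Overburden (lithostatic) stress σ_v:
unconsolidated mud: 1724 kg/m³ × 9.81 m/s² × 680 m = 1.150×10^7 Pa = 11.50 MPa
Pore pressure P_p = 1000 kg/m³ × 9.81 m/s² × 680 m = 6.671×10^6 Pa = 6.671 MPa
Effective stress σ' = σ_v − P_p = 11.50 − 6.671 = 4.8297 MPa = 700.48 psi

700 psi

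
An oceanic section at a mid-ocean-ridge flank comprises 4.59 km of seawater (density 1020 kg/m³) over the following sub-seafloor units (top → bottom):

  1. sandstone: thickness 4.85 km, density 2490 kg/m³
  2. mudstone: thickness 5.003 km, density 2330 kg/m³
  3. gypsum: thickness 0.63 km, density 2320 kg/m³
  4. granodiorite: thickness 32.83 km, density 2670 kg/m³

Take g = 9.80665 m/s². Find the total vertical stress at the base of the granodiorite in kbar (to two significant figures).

12 kbar

seawater: 1020 kg/m³ × 9.80665 m/s² × 4590 m = 4.591×10^7 Pa = 0.4591 kbar
sandstone: 2490 kg/m³ × 9.80665 m/s² × 4850 m = 1.184×10^8 Pa = 1.184 kbar
mudstone: 2330 kg/m³ × 9.80665 m/s² × 5003 m = 1.143×10^8 Pa = 1.143 kbar
gypsum: 2320 kg/m³ × 9.80665 m/s² × 630 m = 1.433×10^7 Pa = 0.1433 kbar
granodiorite: 2670 kg/m³ × 9.80665 m/s² × 32830 m = 8.596×10^8 Pa = 8.596 kbar
Total = 0.4591 + 1.184 + 1.143 + 0.1433 + 8.596 = 11.526 kbar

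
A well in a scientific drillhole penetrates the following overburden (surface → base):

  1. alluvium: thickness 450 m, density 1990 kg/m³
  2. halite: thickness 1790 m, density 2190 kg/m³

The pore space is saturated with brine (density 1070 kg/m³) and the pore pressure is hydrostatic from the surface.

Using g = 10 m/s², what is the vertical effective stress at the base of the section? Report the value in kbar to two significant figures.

0.24 kbar

Overburden (lithostatic) stress σ_v:
alluvium: 1990 kg/m³ × 10 m/s² × 450 m = 8.955×10^6 Pa = 8.955 MPa
halite: 2190 kg/m³ × 10 m/s² × 1790 m = 3.920×10^7 Pa = 39.20 MPa
Total = 8.955 + 39.20 = 48.156 MPa
Pore pressure P_p = 1070 kg/m³ × 10 m/s² × 2240 m = 2.397×10^7 Pa = 23.97 MPa
Effective stress σ' = σ_v − P_p = 48.16 − 23.97 = 24.188 MPa = 0.24188 kbar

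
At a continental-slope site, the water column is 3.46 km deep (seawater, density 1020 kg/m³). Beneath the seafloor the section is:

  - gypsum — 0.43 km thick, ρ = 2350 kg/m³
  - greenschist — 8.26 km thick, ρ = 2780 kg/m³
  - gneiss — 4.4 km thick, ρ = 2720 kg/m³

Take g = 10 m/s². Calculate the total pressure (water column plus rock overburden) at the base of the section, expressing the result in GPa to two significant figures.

seawater: 1020 kg/m³ × 10 m/s² × 3460 m = 3.529×10^7 Pa = 0.03529 GPa
gypsum: 2350 kg/m³ × 10 m/s² × 430 m = 1.010×10^7 Pa = 0.01010 GPa
greenschist: 2780 kg/m³ × 10 m/s² × 8260 m = 2.296×10^8 Pa = 0.2296 GPa
gneiss: 2720 kg/m³ × 10 m/s² × 4400 m = 1.197×10^8 Pa = 0.1197 GPa
Total = 0.03529 + 0.01010 + 0.2296 + 0.1197 = 0.39470 GPa

0.39 GPa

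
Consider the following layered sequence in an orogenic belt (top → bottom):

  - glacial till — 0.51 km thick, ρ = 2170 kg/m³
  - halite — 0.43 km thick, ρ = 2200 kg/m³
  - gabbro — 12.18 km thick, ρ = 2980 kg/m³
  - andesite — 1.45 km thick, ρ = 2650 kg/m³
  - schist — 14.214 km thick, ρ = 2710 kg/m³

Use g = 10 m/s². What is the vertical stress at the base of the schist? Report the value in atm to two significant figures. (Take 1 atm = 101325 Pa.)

glacial till: 2170 kg/m³ × 10 m/s² × 510 m = 1.107×10^7 Pa = 109.2 atm
halite: 2200 kg/m³ × 10 m/s² × 430 m = 9.460×10^6 Pa = 93.36 atm
gabbro: 2980 kg/m³ × 10 m/s² × 12180 m = 3.630×10^8 Pa = 3582 atm
andesite: 2650 kg/m³ × 10 m/s² × 1450 m = 3.842×10^7 Pa = 379.2 atm
schist: 2710 kg/m³ × 10 m/s² × 14214 m = 3.852×10^8 Pa = 3802 atm
Total = 109.2 + 93.36 + 3582 + 379.2 + 3802 = 7965.6 atm

8000 atm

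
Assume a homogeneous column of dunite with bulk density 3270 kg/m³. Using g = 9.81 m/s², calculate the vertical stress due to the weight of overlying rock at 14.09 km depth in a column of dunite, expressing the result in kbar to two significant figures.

4.5 kbar

dunite: 3270 kg/m³ × 9.81 m/s² × 14090 m = 4.520×10^8 Pa = 4.520 kbar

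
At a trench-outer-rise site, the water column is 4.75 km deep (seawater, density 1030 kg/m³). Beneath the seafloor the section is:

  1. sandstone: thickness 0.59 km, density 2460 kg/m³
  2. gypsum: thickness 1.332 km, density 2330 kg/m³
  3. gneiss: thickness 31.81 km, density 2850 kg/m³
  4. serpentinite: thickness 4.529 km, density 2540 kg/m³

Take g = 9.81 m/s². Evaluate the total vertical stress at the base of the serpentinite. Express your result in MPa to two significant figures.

1100 MPa

seawater: 1030 kg/m³ × 9.81 m/s² × 4750 m = 4.800×10^7 Pa = 48.00 MPa
sandstone: 2460 kg/m³ × 9.81 m/s² × 590 m = 1.424×10^7 Pa = 14.24 MPa
gypsum: 2330 kg/m³ × 9.81 m/s² × 1332 m = 3.045×10^7 Pa = 30.45 MPa
gneiss: 2850 kg/m³ × 9.81 m/s² × 31810 m = 8.894×10^8 Pa = 889.4 MPa
serpentinite: 2540 kg/m³ × 9.81 m/s² × 4529 m = 1.129×10^8 Pa = 112.9 MPa
Total = 48.00 + 14.24 + 30.45 + 889.4 + 112.9 = 1094.9 MPa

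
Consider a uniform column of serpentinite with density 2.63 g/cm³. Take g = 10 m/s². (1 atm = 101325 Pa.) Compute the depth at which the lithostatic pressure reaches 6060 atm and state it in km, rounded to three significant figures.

23.3 km

h = P/(ρg) = 6060 atm / (2630 kg/m³ × 10 m/s²) = 6.140×10^8 Pa / 26300 Pa/m = 23347 m
= 23.347 km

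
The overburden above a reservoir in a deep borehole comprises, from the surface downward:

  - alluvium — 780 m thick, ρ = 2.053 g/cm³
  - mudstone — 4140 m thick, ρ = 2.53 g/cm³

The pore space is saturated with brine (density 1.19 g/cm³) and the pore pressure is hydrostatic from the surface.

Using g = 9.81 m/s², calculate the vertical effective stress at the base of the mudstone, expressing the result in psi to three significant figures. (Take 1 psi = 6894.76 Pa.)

Overburden (lithostatic) stress σ_v:
alluvium: 2053 kg/m³ × 9.81 m/s² × 780 m = 1.571×10^7 Pa = 15.71 MPa
mudstone: 2530 kg/m³ × 9.81 m/s² × 4140 m = 1.028×10^8 Pa = 102.8 MPa
Total = 15.71 + 102.8 = 118.46 MPa
Pore pressure P_p = 1190 kg/m³ × 9.81 m/s² × 4920 m = 5.744×10^7 Pa = 57.44 MPa
Effective stress σ' = σ_v − P_p = 118.5 − 57.44 = 61.025 MPa = 8851.0 psi

8850 psi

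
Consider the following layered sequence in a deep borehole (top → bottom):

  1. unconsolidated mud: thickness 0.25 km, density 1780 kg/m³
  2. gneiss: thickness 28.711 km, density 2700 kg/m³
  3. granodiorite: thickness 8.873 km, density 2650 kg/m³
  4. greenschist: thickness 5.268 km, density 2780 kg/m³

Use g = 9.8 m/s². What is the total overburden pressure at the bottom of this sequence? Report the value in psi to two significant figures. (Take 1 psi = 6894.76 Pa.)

unconsolidated mud: 1780 kg/m³ × 9.8 m/s² × 250 m = 4.361×10^6 Pa = 632.5 psi
gneiss: 2700 kg/m³ × 9.8 m/s² × 28711 m = 7.597×10^8 Pa = 1.102×10^5 psi
granodiorite: 2650 kg/m³ × 9.8 m/s² × 8873 m = 2.304×10^8 Pa = 33421 psi
greenschist: 2780 kg/m³ × 9.8 m/s² × 5268 m = 1.435×10^8 Pa = 20816 psi
Total = 632.5 + 1.102×10^5 + 33421 + 20816 = 1.6505×10^5 psi

170000 psi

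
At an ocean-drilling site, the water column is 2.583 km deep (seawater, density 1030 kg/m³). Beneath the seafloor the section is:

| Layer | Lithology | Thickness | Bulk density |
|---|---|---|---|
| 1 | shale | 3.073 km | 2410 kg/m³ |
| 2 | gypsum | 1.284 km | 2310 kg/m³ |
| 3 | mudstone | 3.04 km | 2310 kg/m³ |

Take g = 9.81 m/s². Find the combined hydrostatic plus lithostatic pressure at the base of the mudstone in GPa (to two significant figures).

seawater: 1030 kg/m³ × 9.81 m/s² × 2583 m = 2.610×10^7 Pa = 0.02610 GPa
shale: 2410 kg/m³ × 9.81 m/s² × 3073 m = 7.265×10^7 Pa = 0.07265 GPa
gypsum: 2310 kg/m³ × 9.81 m/s² × 1284 m = 2.910×10^7 Pa = 0.02910 GPa
mudstone: 2310 kg/m³ × 9.81 m/s² × 3040 m = 6.889×10^7 Pa = 0.06889 GPa
Total = 0.02610 + 0.07265 + 0.02910 + 0.06889 = 0.19674 GPa

0.20 GPa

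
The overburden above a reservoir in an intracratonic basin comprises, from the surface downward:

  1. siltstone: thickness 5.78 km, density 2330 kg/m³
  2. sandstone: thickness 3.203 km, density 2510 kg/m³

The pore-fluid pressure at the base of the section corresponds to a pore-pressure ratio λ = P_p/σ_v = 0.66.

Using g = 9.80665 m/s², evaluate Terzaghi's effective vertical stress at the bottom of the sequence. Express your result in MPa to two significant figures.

72 MPa

Overburden (lithostatic) stress σ_v:
siltstone: 2330 kg/m³ × 9.80665 m/s² × 5780 m = 1.321×10^8 Pa = 132.1 MPa
sandstone: 2510 kg/m³ × 9.80665 m/s² × 3203 m = 7.884×10^7 Pa = 78.84 MPa
Total = 132.1 + 78.84 = 210.91 MPa
Pore pressure P_p = λ·σ_v = 0.66 × 210.9 MPa = 139.2 MPa
Effective stress σ' = σ_v − P_p = 210.9 − 139.2 = 71.710 MPa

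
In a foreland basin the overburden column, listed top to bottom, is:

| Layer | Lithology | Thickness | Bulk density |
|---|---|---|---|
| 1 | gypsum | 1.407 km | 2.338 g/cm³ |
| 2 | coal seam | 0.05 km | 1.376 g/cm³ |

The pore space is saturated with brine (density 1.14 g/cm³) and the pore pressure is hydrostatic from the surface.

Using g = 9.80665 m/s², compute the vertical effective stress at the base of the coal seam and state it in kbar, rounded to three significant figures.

Overburden (lithostatic) stress σ_v:
gypsum: 2338 kg/m³ × 9.80665 m/s² × 1407 m = 3.226×10^7 Pa = 32.26 MPa
coal seam: 1376 kg/m³ × 9.80665 m/s² × 50 m = 6.747×10^5 Pa = 0.6747 MPa
Total = 32.26 + 0.6747 = 32.934 MPa
Pore pressure P_p = 1140 kg/m³ × 9.80665 m/s² × 1457 m = 1.629×10^7 Pa = 16.29 MPa
Effective stress σ' = σ_v − P_p = 32.93 − 16.29 = 16.646 MPa = 0.16646 kbar

0.166 kbar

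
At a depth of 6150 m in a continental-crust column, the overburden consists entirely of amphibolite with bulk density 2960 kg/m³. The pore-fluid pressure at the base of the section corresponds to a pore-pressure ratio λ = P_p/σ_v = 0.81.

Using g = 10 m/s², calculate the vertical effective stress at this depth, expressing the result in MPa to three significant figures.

Overburden (lithostatic) stress σ_v:
amphibolite: 2960 kg/m³ × 10 m/s² × 6150 m = 1.820×10^8 Pa = 182.0 MPa
Pore pressure P_p = λ·σ_v = 0.81 × 182.0 MPa = 147.5 MPa
Effective stress σ' = σ_v − P_p = 182.0 − 147.5 = 34.588 MPa

34.6 MPa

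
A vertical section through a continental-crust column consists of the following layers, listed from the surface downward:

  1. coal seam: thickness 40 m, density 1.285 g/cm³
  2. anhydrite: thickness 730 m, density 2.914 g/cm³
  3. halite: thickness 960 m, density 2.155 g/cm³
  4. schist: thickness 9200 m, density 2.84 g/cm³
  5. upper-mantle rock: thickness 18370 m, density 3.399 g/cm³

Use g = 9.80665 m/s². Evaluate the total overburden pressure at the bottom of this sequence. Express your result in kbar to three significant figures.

9.10 kbar

coal seam: 1285 kg/m³ × 9.80665 m/s² × 40 m = 5.041×10^5 Pa = 5.041×10^-3 kbar
anhydrite: 2914 kg/m³ × 9.80665 m/s² × 730 m = 2.086×10^7 Pa = 0.2086 kbar
halite: 2155 kg/m³ × 9.80665 m/s² × 960 m = 2.029×10^7 Pa = 0.2029 kbar
schist: 2840 kg/m³ × 9.80665 m/s² × 9200 m = 2.562×10^8 Pa = 2.562 kbar
upper-mantle rock: 3399 kg/m³ × 9.80665 m/s² × 18370 m = 6.123×10^8 Pa = 6.123 kbar
Total = 5.041×10^-3 + 0.2086 + 0.2029 + 2.562 + 6.123 = 9.1020 kbar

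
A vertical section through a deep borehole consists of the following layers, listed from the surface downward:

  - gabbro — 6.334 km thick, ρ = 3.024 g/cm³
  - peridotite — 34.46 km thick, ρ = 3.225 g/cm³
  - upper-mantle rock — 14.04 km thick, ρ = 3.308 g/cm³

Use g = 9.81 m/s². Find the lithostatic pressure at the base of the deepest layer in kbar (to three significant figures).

gabbro: 3024 kg/m³ × 9.81 m/s² × 6334 m = 1.879×10^8 Pa = 1.879 kbar
peridotite: 3225 kg/m³ × 9.81 m/s² × 34460 m = 1.090×10^9 Pa = 10.90 kbar
upper-mantle rock: 3308 kg/m³ × 9.81 m/s² × 14040 m = 4.556×10^8 Pa = 4.556 kbar
Total = 1.879 + 10.90 + 4.556 = 17.337 kbar

17.3 kbar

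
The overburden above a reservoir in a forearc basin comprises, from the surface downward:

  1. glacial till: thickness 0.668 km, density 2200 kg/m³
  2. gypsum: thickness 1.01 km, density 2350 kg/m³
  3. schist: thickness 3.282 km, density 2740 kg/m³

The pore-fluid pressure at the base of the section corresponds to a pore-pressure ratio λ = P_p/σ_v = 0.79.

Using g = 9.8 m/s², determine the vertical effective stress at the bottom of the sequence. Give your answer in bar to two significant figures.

260 bar

Overburden (lithostatic) stress σ_v:
glacial till: 2200 kg/m³ × 9.8 m/s² × 668 m = 1.440×10^7 Pa = 14.40 MPa
gypsum: 2350 kg/m³ × 9.8 m/s² × 1010 m = 2.326×10^7 Pa = 23.26 MPa
schist: 2740 kg/m³ × 9.8 m/s² × 3282 m = 8.813×10^7 Pa = 88.13 MPa
Total = 14.40 + 23.26 + 88.13 = 125.79 MPa
Pore pressure P_p = λ·σ_v = 0.79 × 125.8 MPa = 99.37 MPa
Effective stress σ' = σ_v − P_p = 125.8 − 99.37 = 26.416 MPa = 264.16 bar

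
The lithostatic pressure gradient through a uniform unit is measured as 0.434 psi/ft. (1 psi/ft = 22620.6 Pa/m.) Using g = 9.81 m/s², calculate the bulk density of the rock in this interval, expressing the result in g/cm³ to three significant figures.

ρ = (dP/dz)/g = 0.434 psi/ft / 9.81 m/s² = 9817.3 Pa/m / 9.81 m/s² = 1000.7 kg/m³
= 1.001 g/cm³

1.00 g/cm³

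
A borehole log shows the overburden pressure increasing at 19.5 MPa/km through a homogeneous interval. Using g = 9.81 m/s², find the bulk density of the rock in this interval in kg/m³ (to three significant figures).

1990 kg/m³

ρ = (dP/dz)/g = 19.5 MPa/km / 9.81 m/s² = 19500 Pa/m / 9.81 m/s² = 1987.8 kg/m³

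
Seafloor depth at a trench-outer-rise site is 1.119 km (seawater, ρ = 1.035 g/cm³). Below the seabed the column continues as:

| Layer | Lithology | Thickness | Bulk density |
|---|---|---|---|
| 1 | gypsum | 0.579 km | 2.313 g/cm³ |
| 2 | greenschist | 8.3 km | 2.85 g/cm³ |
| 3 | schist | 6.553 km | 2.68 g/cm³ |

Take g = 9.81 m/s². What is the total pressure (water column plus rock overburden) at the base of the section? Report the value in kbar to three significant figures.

seawater: 1035 kg/m³ × 9.81 m/s² × 1119 m = 1.136×10^7 Pa = 0.1136 kbar
gypsum: 2313 kg/m³ × 9.81 m/s² × 579 m = 1.314×10^7 Pa = 0.1314 kbar
greenschist: 2850 kg/m³ × 9.81 m/s² × 8300 m = 2.321×10^8 Pa = 2.321 kbar
schist: 2680 kg/m³ × 9.81 m/s² × 6553 m = 1.723×10^8 Pa = 1.723 kbar
Total = 0.1136 + 0.1314 + 2.321 + 1.723 = 4.2884 kbar

4.29 kbar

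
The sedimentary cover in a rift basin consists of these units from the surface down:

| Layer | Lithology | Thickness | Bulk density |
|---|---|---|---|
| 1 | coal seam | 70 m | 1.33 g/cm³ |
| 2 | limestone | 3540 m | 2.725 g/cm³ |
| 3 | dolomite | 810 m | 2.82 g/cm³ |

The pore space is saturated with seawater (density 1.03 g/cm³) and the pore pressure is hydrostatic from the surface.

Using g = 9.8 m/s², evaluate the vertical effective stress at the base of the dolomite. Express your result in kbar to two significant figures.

0.73 kbar

Overburden (lithostatic) stress σ_v:
coal seam: 1330 kg/m³ × 9.8 m/s² × 70 m = 9.124×10^5 Pa = 0.9124 MPa
limestone: 2725 kg/m³ × 9.8 m/s² × 3540 m = 9.454×10^7 Pa = 94.54 MPa
dolomite: 2820 kg/m³ × 9.8 m/s² × 810 m = 2.239×10^7 Pa = 22.39 MPa
Total = 0.9124 + 94.54 + 22.39 = 117.83 MPa
Pore pressure P_p = 1030 kg/m³ × 9.8 m/s² × 4420 m = 4.462×10^7 Pa = 44.62 MPa
Effective stress σ' = σ_v − P_p = 117.8 − 44.62 = 73.218 MPa = 0.73218 kbar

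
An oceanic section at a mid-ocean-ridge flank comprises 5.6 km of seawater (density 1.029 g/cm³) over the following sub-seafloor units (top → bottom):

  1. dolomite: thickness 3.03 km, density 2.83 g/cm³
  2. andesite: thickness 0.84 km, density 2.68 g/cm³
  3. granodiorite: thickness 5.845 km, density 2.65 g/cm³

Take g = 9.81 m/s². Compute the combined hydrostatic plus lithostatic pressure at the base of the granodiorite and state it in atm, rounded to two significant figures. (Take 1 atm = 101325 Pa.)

3100 atm

seawater: 1029 kg/m³ × 9.81 m/s² × 5600 m = 5.653×10^7 Pa = 557.9 atm
dolomite: 2830 kg/m³ × 9.81 m/s² × 3030 m = 8.412×10^7 Pa = 830.2 atm
andesite: 2680 kg/m³ × 9.81 m/s² × 840 m = 2.208×10^7 Pa = 218.0 atm
granodiorite: 2650 kg/m³ × 9.81 m/s² × 5845 m = 1.519×10^8 Pa = 1500 atm
Total = 557.9 + 830.2 + 218.0 + 1500 = 3105.7 atm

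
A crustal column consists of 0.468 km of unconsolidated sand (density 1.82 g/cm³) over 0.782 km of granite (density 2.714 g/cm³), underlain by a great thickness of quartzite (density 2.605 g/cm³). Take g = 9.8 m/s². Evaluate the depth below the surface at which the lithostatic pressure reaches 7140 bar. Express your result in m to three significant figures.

28100 m

Pressure at base of upper layers: 1820×9.8×468 + 2714×9.8×782 = 2.915×10^7 Pa = 291.5 bar
Remaining pressure to be supplied by quartzite: 7.140×10^8 − 2.915×10^7 = 6.849×10^8 Pa
Additional depth in quartzite = 6.849×10^8 Pa / (2605 kg/m³ × 9.8 m/s²) = 26827 m
Total depth = 1250 m + 26827 m = 28077 m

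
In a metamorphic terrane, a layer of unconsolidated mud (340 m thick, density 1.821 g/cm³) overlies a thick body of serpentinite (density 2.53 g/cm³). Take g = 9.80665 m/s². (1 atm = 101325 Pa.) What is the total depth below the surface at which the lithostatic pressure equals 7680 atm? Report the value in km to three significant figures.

Pressure at base of upper layers: 1821×9.80665×340 = 6.072×10^6 Pa = 59.92 atm
Remaining pressure to be supplied by serpentinite: 7.782×10^8 − 6.072×10^6 = 7.721×10^8 Pa
Additional depth in serpentinite = 7.721×10^8 Pa / (2530 kg/m³ × 9.80665 m/s²) = 31120 m
Total depth = 340 m + 31120 m = 31460 m
= 31.460 km

31.5 km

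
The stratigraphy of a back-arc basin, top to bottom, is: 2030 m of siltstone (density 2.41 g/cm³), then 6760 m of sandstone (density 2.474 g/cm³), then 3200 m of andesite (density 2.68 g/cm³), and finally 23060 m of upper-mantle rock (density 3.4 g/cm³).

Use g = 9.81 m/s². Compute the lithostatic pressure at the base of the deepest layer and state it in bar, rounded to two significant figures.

siltstone: 2410 kg/m³ × 9.81 m/s² × 2030 m = 4.799×10^7 Pa = 479.9 bar
sandstone: 2474 kg/m³ × 9.81 m/s² × 6760 m = 1.641×10^8 Pa = 1641 bar
andesite: 2680 kg/m³ × 9.81 m/s² × 3200 m = 8.413×10^7 Pa = 841.3 bar
upper-mantle rock: 3400 kg/m³ × 9.81 m/s² × 23060 m = 7.691×10^8 Pa = 7691 bar
Total = 479.9 + 1641 + 841.3 + 7691 = 10653 bar

11000 bar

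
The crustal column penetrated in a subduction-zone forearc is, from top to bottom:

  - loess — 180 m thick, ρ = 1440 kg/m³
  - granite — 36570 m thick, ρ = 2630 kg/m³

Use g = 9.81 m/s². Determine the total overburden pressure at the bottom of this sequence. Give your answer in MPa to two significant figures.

loess: 1440 kg/m³ × 9.81 m/s² × 180 m = 2.543×10^6 Pa = 2.543 MPa
granite: 2630 kg/m³ × 9.81 m/s² × 36570 m = 9.435×10^8 Pa = 943.5 MPa
Total = 2.543 + 943.5 = 946.06 MPa

950 MPa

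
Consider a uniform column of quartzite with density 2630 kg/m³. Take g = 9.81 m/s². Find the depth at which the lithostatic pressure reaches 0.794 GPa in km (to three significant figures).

30.8 km

h = P/(ρg) = 0.794 GPa / (2630 kg/m³ × 9.81 m/s²) = 7.940×10^8 Pa / 25800 Pa/m = 30775 m
= 30.775 km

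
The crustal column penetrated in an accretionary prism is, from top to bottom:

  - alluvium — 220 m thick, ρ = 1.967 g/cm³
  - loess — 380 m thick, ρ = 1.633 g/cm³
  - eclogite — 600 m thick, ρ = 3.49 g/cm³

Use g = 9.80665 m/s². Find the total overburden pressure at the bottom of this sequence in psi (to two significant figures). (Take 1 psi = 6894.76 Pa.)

alluvium: 1967 kg/m³ × 9.80665 m/s² × 220 m = 4.244×10^6 Pa = 615.5 psi
loess: 1633 kg/m³ × 9.80665 m/s² × 380 m = 6.085×10^6 Pa = 882.6 psi
eclogite: 3490 kg/m³ × 9.80665 m/s² × 600 m = 2.054×10^7 Pa = 2978 psi
Total = 615.5 + 882.6 + 2978 = 4476.5 psi

4500 psi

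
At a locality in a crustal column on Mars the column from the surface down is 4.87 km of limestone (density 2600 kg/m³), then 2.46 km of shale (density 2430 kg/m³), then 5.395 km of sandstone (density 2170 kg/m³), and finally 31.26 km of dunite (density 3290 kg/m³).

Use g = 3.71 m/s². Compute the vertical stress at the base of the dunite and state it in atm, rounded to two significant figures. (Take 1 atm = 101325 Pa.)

4900 atm

limestone: 2600 kg/m³ × 3.71 m/s² × 4870 m = 4.698×10^7 Pa = 463.6 atm
shale: 2430 kg/m³ × 3.71 m/s² × 2460 m = 2.218×10^7 Pa = 218.9 atm
sandstone: 2170 kg/m³ × 3.71 m/s² × 5395 m = 4.343×10^7 Pa = 428.7 atm
dunite: 3290 kg/m³ × 3.71 m/s² × 31260 m = 3.816×10^8 Pa = 3766 atm
Total = 463.6 + 218.9 + 428.7 + 3766 = 4876.8 atm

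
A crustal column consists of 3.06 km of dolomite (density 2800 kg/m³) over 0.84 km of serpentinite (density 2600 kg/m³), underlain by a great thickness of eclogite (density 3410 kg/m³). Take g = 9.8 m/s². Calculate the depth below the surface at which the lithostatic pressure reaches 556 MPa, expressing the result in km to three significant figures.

Pressure at base of upper layers: 2800×9.8×3060 + 2600×9.8×840 = 1.054×10^8 Pa = 105.4 MPa
Remaining pressure to be supplied by eclogite: 5.560×10^8 − 1.054×10^8 = 4.506×10^8 Pa
Additional depth in eclogite = 4.506×10^8 Pa / (3410 kg/m³ × 9.8 m/s²) = 13485 m
Total depth = 3900 m + 13485 m = 17385 m
= 17.385 km

17.4 km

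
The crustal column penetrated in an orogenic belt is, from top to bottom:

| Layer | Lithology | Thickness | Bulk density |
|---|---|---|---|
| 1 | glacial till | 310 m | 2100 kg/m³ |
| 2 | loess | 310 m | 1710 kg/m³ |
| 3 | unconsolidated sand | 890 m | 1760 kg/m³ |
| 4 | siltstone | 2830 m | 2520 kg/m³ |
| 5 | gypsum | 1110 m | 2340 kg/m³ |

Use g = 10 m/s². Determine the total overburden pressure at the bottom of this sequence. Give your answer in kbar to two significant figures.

glacial till: 2100 kg/m³ × 10 m/s² × 310 m = 6.510×10^6 Pa = 0.06510 kbar
loess: 1710 kg/m³ × 10 m/s² × 310 m = 5.301×10^6 Pa = 0.05301 kbar
unconsolidated sand: 1760 kg/m³ × 10 m/s² × 890 m = 1.566×10^7 Pa = 0.1566 kbar
siltstone: 2520 kg/m³ × 10 m/s² × 2830 m = 7.132×10^7 Pa = 0.7132 kbar
gypsum: 2340 kg/m³ × 10 m/s² × 1110 m = 2.597×10^7 Pa = 0.2597 kbar
Total = 0.06510 + 0.05301 + 0.1566 + 0.7132 + 0.2597 = 1.2477 kbar

1.2 kbar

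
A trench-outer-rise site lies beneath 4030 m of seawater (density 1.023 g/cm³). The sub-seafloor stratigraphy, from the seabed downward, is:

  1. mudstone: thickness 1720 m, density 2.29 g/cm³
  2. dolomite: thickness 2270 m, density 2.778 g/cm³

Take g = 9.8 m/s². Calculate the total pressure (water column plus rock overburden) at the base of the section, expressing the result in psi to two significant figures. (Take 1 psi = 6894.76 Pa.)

seawater: 1023 kg/m³ × 9.8 m/s² × 4030 m = 4.040×10^7 Pa = 5860 psi
mudstone: 2290 kg/m³ × 9.8 m/s² × 1720 m = 3.860×10^7 Pa = 5598 psi
dolomite: 2778 kg/m³ × 9.8 m/s² × 2270 m = 6.180×10^7 Pa = 8963 psi
Total = 5860 + 5598 + 8963 = 20422 psi

20000 psi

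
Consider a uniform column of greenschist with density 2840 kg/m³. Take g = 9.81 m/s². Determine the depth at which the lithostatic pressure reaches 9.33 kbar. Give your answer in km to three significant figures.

h = P/(ρg) = 9.33 kbar / (2840 kg/m³ × 9.81 m/s²) = 9.330×10^8 Pa / 27860 Pa/m = 33488 m
= 33.488 km

33.5 km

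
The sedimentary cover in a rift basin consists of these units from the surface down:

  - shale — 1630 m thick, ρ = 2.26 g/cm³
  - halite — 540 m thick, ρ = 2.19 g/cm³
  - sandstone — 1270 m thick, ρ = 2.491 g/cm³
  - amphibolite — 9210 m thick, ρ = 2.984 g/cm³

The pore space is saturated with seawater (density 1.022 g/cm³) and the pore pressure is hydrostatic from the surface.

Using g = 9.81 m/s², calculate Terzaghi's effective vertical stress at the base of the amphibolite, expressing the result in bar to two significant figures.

2200 bar

Overburden (lithostatic) stress σ_v:
shale: 2260 kg/m³ × 9.81 m/s² × 1630 m = 3.614×10^7 Pa = 36.14 MPa
halite: 2190 kg/m³ × 9.81 m/s² × 540 m = 1.160×10^7 Pa = 11.60 MPa
sandstone: 2491 kg/m³ × 9.81 m/s² × 1270 m = 3.103×10^7 Pa = 31.03 MPa
amphibolite: 2984 kg/m³ × 9.81 m/s² × 9210 m = 2.696×10^8 Pa = 269.6 MPa
Total = 36.14 + 11.60 + 31.03 + 269.6 = 348.38 MPa
Pore pressure P_p = 1022 kg/m³ × 9.81 m/s² × 12650 m = 1.268×10^8 Pa = 126.8 MPa
Effective stress σ' = σ_v − P_p = 348.4 − 126.8 = 221.55 MPa = 2215.5 bar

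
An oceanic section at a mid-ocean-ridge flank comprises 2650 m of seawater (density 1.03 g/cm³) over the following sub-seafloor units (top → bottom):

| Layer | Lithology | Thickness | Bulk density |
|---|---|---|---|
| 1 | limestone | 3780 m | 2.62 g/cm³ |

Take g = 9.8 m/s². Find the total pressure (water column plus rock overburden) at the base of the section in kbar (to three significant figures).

1.24 kbar

seawater: 1030 kg/m³ × 9.8 m/s² × 2650 m = 2.675×10^7 Pa = 0.2675 kbar
limestone: 2620 kg/m³ × 9.8 m/s² × 3780 m = 9.706×10^7 Pa = 0.9706 kbar
Total = 0.2675 + 0.9706 = 1.2380 kbar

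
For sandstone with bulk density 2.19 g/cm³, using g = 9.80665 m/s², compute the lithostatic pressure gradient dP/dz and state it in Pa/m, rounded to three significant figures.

21500 Pa/m

dP/dz = ρg = 2190 kg/m³ × 9.80665 m/s² = 21477 Pa/m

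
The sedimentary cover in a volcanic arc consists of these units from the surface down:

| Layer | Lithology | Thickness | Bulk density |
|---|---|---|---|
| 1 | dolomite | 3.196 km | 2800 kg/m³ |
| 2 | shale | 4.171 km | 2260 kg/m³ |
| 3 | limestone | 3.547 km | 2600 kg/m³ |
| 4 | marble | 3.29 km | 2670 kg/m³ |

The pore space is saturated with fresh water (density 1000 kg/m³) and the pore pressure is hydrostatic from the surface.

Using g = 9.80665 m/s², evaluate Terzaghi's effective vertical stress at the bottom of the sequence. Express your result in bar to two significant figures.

Overburden (lithostatic) stress σ_v:
dolomite: 2800 kg/m³ × 9.80665 m/s² × 3196 m = 8.776×10^7 Pa = 87.76 MPa
shale: 2260 kg/m³ × 9.80665 m/s² × 4171 m = 9.244×10^7 Pa = 92.44 MPa
limestone: 2600 kg/m³ × 9.80665 m/s² × 3547 m = 9.044×10^7 Pa = 90.44 MPa
marble: 2670 kg/m³ × 9.80665 m/s² × 3290 m = 8.614×10^7 Pa = 86.14 MPa
Total = 87.76 + 92.44 + 90.44 + 86.14 = 356.78 MPa
Pore pressure P_p = 1000 kg/m³ × 9.80665 m/s² × 14204 m = 1.393×10^8 Pa = 139.3 MPa
Effective stress σ' = σ_v − P_p = 356.8 − 139.3 = 217.49 MPa = 2174.9 bar

2200 bar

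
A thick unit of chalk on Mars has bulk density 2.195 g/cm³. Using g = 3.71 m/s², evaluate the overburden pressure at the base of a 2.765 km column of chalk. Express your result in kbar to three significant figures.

chalk: 2195 kg/m³ × 3.71 m/s² × 2765 m = 2.252×10^7 Pa = 0.2252 kbar

0.225 kbar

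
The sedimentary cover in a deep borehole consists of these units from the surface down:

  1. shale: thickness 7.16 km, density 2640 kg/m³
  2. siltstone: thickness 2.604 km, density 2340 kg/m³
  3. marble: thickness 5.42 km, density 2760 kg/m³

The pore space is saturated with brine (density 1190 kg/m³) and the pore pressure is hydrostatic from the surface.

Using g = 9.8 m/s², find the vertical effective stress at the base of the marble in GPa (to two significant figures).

0.21 GPa

Overburden (lithostatic) stress σ_v:
shale: 2640 kg/m³ × 9.8 m/s² × 7160 m = 1.852×10^8 Pa = 185.2 MPa
siltstone: 2340 kg/m³ × 9.8 m/s² × 2604 m = 5.971×10^7 Pa = 59.71 MPa
marble: 2760 kg/m³ × 9.8 m/s² × 5420 m = 1.466×10^8 Pa = 146.6 MPa
Total = 185.2 + 59.71 + 146.6 = 391.56 MPa
Pore pressure P_p = 1190 kg/m³ × 9.8 m/s² × 15184 m = 1.771×10^8 Pa = 177.1 MPa
Effective stress σ' = σ_v − P_p = 391.6 − 177.1 = 214.48 MPa = 0.21448 GPa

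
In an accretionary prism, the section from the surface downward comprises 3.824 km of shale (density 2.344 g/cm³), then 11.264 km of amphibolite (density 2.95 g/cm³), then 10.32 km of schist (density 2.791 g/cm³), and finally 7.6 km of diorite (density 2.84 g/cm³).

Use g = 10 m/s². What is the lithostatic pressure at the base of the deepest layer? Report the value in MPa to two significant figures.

shale: 2344 kg/m³ × 10 m/s² × 3824 m = 8.963×10^7 Pa = 89.63 MPa
amphibolite: 2950 kg/m³ × 10 m/s² × 11264 m = 3.323×10^8 Pa = 332.3 MPa
schist: 2791 kg/m³ × 10 m/s² × 10320 m = 2.880×10^8 Pa = 288.0 MPa
diorite: 2840 kg/m³ × 10 m/s² × 7600 m = 2.158×10^8 Pa = 215.8 MPa
Total = 89.63 + 332.3 + 288.0 + 215.8 = 925.79 MPa

930 MPa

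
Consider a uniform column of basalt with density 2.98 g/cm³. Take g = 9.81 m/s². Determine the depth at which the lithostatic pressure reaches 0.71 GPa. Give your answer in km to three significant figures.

h = P/(ρg) = 0.71 GPa / (2980 kg/m³ × 9.81 m/s²) = 7.100×10^8 Pa / 29234 Pa/m = 24287 m
= 24.287 km

24.3 km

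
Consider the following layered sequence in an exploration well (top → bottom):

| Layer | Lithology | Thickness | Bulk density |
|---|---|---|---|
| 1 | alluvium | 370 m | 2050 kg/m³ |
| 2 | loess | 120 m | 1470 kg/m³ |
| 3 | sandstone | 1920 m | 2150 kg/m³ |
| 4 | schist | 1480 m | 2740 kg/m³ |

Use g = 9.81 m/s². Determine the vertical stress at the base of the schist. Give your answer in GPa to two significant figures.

0.089 GPa

alluvium: 2050 kg/m³ × 9.81 m/s² × 370 m = 7.441×10^6 Pa = 7.441×10^-3 GPa
loess: 1470 kg/m³ × 9.81 m/s² × 120 m = 1.730×10^6 Pa = 1.730×10^-3 GPa
sandstone: 2150 kg/m³ × 9.81 m/s² × 1920 m = 4.050×10^7 Pa = 0.04050 GPa
schist: 2740 kg/m³ × 9.81 m/s² × 1480 m = 3.978×10^7 Pa = 0.03978 GPa
Total = 7.441×10^-3 + 1.730×10^-3 + 0.04050 + 0.03978 = 0.089449 GPa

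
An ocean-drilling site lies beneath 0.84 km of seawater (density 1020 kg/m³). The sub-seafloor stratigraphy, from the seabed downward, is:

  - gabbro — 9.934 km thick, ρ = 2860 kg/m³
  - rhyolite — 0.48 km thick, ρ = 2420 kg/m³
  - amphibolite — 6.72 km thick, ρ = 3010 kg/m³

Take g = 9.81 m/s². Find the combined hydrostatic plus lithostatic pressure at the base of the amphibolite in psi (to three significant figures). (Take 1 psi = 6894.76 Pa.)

seawater: 1020 kg/m³ × 9.81 m/s² × 840 m = 8.405×10^6 Pa = 1219 psi
gabbro: 2860 kg/m³ × 9.81 m/s² × 9934 m = 2.787×10^8 Pa = 40424 psi
rhyolite: 2420 kg/m³ × 9.81 m/s² × 480 m = 1.140×10^7 Pa = 1653 psi
amphibolite: 3010 kg/m³ × 9.81 m/s² × 6720 m = 1.984×10^8 Pa = 28780 psi
Total = 1219 + 40424 + 1653 + 28780 = 72076 psi

72100 psi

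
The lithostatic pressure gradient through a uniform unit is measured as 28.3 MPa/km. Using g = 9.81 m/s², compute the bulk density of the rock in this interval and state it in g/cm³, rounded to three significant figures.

ρ = (dP/dz)/g = 28.3 MPa/km / 9.81 m/s² = 28300 Pa/m / 9.81 m/s² = 2884.8 kg/m³
= 2.885 g/cm³

2.88 g/cm³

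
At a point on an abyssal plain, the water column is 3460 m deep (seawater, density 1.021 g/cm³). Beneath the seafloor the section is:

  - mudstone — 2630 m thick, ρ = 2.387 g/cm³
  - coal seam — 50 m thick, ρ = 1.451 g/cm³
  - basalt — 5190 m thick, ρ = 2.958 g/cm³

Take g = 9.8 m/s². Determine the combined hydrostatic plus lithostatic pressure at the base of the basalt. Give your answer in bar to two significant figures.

seawater: 1021 kg/m³ × 9.8 m/s² × 3460 m = 3.462×10^7 Pa = 346.2 bar
mudstone: 2387 kg/m³ × 9.8 m/s² × 2630 m = 6.152×10^7 Pa = 615.2 bar
coal seam: 1451 kg/m³ × 9.8 m/s² × 50 m = 7.110×10^5 Pa = 7.110 bar
basalt: 2958 kg/m³ × 9.8 m/s² × 5190 m = 1.504×10^8 Pa = 1504 bar
Total = 346.2 + 615.2 + 7.110 + 1504 = 2473.0 bar

2500 bar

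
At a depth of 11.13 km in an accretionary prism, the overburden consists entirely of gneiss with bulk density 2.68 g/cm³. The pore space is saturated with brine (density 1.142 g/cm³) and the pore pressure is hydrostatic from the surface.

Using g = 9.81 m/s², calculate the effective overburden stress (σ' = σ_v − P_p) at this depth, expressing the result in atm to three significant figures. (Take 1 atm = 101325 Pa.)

1660 atm

Overburden (lithostatic) stress σ_v:
gneiss: 2680 kg/m³ × 9.81 m/s² × 11130 m = 2.926×10^8 Pa = 292.6 MPa
Pore pressure P_p = 1142 kg/m³ × 9.81 m/s² × 11130 m = 1.247×10^8 Pa = 124.7 MPa
Effective stress σ' = σ_v − P_p = 292.6 − 124.7 = 167.93 MPa = 1657.3 atm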